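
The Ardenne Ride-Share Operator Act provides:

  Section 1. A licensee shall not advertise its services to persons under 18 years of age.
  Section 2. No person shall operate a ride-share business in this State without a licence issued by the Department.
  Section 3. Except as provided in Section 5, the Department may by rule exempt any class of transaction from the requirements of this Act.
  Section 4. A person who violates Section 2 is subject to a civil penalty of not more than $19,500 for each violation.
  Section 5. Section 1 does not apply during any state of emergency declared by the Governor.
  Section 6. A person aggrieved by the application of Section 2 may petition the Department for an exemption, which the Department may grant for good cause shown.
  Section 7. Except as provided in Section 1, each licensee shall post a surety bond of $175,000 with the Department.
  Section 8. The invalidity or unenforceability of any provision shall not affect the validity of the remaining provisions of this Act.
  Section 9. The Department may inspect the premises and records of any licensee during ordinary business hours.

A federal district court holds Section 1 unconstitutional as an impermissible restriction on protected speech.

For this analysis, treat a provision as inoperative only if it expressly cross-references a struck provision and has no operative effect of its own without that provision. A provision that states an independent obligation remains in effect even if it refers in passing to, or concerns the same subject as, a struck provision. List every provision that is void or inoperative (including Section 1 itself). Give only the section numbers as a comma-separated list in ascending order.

1, 5

Section 1 is struck. Section 5 merely fixes the emergency suspension of Section 1; with Section 1 gone it has nothing to operate on and falls away. Although Section 7 refers to Section 1, its operative terms do not depend on Section 1, so it remains in effect. Although Section 3 refers to Section 5, its operative terms do not depend on Section 5, so it remains in effect. Under the severability clause in Section 8, the remaining provisions continue in force. That leaves Section 2, Section 3, Section 4, Section 6, Section 7, Section 8, and Section 9 in effect.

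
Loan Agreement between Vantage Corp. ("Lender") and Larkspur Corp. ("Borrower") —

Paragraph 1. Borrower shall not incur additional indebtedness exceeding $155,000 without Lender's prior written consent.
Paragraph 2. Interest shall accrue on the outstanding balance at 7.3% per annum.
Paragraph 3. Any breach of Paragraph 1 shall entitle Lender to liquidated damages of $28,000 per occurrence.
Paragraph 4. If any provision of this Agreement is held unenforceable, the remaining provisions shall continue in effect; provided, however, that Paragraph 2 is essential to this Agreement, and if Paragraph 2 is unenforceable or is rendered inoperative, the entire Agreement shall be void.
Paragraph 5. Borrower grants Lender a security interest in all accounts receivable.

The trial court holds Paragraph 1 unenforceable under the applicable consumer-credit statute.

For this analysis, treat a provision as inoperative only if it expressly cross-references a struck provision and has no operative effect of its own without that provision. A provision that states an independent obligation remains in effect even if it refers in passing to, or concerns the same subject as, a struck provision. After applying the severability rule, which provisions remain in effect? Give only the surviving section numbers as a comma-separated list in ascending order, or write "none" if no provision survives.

2, 4, 5

Paragraph 1 is struck. Paragraph 3 operates only by reference to Paragraph 1, so it falls with Paragraph 1. Paragraph 4 makes Paragraph 2 an essential term, but Paragraph 2 is unaffected, so the severability proviso in Paragraph 4 preserves the remaining provisions. The provisions still in force are Paragraph 2, Paragraph 4, and Paragraph 5.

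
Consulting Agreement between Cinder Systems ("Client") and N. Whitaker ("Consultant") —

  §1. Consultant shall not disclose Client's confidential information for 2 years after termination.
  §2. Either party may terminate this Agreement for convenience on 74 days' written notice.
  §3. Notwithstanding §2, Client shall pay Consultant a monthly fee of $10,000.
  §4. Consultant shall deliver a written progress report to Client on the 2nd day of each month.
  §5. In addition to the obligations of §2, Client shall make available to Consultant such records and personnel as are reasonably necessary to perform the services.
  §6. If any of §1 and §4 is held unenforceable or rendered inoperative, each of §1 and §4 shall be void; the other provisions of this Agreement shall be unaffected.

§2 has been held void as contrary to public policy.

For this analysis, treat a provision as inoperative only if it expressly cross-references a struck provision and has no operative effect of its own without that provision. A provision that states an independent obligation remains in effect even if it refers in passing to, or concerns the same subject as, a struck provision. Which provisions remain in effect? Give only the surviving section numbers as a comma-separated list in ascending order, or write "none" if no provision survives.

§2 is struck. Although §5 refers to §2, its operative terms do not depend on §2, so it remains in effect. Although §3 refers to §2, its operative terms do not depend on §2, so it remains in effect. No other provision's operative terms depend on §2. §6 ties §1 and §4 together, but none of those is affected here; the remaining provisions continue in force under §6. §1, §3, §4, §5, and §6 remain in effect.

1, 3, 4, 5, 6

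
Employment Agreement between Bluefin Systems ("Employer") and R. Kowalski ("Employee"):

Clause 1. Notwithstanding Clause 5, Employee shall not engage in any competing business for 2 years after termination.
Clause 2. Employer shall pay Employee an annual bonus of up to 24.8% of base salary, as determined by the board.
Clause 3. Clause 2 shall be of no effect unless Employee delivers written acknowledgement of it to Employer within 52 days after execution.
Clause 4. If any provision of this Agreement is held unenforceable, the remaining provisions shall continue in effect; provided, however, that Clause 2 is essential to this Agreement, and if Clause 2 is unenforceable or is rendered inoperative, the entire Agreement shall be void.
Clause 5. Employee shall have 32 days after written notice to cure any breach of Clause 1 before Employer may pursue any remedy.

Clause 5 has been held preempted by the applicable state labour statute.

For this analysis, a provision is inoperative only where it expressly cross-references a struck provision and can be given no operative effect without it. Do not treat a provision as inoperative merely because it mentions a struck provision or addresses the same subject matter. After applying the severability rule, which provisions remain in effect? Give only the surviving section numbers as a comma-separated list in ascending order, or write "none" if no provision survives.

Clause 5 is struck. Although Clause 1 refers to Clause 5, its operative terms do not depend on Clause 5, so it remains in effect. Nothing else in the Agreement is defined by reference to Clause 5. Clause 4 makes Clause 2 an essential term, but Clause 2 is unaffected, so the severability proviso in Clause 4 preserves the remaining provisions. That leaves Clause 1, Clause 2, Clause 3, and Clause 4 in effect.

1, 2, 3, 4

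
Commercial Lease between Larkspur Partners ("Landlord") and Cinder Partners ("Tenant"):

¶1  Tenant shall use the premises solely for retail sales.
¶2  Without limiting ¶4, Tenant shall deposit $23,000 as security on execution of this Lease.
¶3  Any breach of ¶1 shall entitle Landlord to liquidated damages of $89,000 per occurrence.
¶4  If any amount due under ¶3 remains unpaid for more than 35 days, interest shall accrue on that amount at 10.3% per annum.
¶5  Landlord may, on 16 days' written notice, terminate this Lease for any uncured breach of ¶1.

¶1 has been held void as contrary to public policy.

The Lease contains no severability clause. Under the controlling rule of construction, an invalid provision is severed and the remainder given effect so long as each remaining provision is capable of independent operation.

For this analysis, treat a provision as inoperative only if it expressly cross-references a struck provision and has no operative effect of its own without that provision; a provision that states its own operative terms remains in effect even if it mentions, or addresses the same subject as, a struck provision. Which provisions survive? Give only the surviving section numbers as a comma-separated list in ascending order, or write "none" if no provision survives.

¶1 is struck. The whole of ¶3 is the liquidated-damages amount, defined by reference to ¶1, so ¶3 cannot stand once ¶1 is removed. ¶5 operates only by reference to ¶1, so it falls with ¶1. ¶4 has no operative effect of its own apart from ¶3 and is therefore inoperative. ¶2 mentions ¶4 but its own obligation stands independently of ¶4, so ¶2 is not affected. Under the stated default rule, only provisions that cannot operate independently fall away; the rest are enforced. Only ¶2 remains in effect.

2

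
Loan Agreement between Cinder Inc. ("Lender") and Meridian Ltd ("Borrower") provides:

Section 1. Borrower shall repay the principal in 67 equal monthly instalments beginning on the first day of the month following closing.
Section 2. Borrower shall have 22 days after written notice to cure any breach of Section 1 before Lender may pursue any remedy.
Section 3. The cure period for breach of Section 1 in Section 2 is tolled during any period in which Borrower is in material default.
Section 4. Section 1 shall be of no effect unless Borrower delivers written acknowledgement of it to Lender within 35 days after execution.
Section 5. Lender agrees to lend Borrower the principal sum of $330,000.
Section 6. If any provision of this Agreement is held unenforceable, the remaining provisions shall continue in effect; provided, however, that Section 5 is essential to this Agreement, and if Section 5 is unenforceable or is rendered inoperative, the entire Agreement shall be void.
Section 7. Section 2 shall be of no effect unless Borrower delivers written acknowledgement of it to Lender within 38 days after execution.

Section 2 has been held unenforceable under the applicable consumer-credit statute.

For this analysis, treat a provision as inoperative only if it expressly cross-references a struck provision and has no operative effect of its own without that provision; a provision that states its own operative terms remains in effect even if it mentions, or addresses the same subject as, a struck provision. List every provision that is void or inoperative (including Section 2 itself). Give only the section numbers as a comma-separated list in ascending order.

Section 2 is struck. Section 3 has no operative effect of its own apart from Section 2 and is therefore inoperative. Section 7 operates only by reference to Section 2, so it falls with Section 2. Section 6 makes Section 5 an essential term, but Section 5 is unaffected, so the severability proviso in Section 6 preserves the remaining provisions. That leaves Section 1, Section 4, Section 5, and Section 6 in effect.

2, 3, 7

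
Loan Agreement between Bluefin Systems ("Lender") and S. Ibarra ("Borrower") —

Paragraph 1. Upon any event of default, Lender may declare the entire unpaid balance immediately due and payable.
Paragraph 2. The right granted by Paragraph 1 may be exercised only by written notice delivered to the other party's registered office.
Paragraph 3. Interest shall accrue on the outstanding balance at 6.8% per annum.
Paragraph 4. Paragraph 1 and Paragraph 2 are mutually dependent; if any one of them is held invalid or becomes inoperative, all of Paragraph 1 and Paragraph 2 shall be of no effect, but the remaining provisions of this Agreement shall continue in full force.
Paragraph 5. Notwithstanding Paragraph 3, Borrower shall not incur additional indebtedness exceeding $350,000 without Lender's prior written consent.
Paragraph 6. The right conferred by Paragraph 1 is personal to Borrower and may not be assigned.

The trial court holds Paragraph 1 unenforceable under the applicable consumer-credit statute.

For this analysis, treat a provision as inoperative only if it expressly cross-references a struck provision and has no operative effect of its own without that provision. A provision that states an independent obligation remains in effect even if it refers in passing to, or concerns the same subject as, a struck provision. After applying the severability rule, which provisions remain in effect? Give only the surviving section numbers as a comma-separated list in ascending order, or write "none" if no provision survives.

3, 4, 5

Paragraph 1 is struck. Paragraph 2 operates only by reference to Paragraph 1, so it falls with Paragraph 1. Paragraph 6 has no operative effect of its own apart from Paragraph 1 and is therefore inoperative. Paragraph 4 declares Paragraph 1 and Paragraph 2 mutually dependent; since one of them has fallen, all of them are of no effect. The remainder continues in force under Paragraph 4. The provisions still in force are Paragraph 3, Paragraph 4, and Paragraph 5.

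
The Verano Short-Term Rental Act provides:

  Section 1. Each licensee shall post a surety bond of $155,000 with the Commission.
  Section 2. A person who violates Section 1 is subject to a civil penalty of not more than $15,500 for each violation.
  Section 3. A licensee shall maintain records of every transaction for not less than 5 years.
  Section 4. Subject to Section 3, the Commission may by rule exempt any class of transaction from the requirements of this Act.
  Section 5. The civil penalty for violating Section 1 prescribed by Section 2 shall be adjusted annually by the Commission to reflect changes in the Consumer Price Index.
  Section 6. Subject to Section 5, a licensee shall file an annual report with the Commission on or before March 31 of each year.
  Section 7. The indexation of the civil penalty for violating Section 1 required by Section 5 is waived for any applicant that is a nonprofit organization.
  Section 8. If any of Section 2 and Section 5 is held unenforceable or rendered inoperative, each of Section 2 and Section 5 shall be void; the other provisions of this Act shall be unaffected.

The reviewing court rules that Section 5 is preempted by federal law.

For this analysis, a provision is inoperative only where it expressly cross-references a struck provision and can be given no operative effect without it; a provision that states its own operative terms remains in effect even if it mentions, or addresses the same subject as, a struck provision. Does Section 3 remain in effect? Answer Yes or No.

Section 5 is struck. The whole of Section 7 is the nonprofit waiver of the indexation of the civil penalty for violating Section 1, defined by reference to Section 5, so Section 7 cannot stand once Section 5 is removed. Although Section 6 refers to Section 5, its operative terms do not depend on Section 5, so it remains in effect. Section 8 declares Section 2 and Section 5 mutually dependent; since one of them has fallen, all of them are of no effect. That brings down Section 2 as well. The remainder continues in force under Section 8. The provisions still in force are Section 1, Section 3, Section 4, Section 6, and Section 8. Section 3 is among the surviving provisions, so the answer is yes.

Yes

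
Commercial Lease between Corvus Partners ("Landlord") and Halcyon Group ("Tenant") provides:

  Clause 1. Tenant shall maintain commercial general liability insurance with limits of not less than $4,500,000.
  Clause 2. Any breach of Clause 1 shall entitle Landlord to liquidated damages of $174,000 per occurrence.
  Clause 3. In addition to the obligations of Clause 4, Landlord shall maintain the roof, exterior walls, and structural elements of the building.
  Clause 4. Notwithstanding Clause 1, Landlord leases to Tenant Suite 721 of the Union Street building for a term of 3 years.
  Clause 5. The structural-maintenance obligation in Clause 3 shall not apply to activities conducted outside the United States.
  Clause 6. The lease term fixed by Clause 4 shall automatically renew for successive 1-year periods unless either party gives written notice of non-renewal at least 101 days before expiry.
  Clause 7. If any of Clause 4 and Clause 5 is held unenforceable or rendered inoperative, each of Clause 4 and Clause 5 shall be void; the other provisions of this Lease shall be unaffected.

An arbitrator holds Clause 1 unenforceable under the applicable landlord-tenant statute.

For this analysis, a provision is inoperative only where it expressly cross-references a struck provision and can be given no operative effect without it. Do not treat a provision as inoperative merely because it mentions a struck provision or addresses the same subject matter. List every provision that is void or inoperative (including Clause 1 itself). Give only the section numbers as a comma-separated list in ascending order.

Clause 1 is struck. The whole of Clause 2 is the liquidated-damages amount, defined by reference to Clause 1, so Clause 2 cannot stand once Clause 1 is removed. Clause 4 mentions Clause 1 but its own obligation stands independently of Clause 1, so Clause 4 is not affected. Clause 7 ties Clause 4 and Clause 5 together, but none of those is affected here; the remaining provisions continue in force under Clause 7. Clause 3, Clause 4, Clause 5, Clause 6, and Clause 7 remain in effect.

1, 2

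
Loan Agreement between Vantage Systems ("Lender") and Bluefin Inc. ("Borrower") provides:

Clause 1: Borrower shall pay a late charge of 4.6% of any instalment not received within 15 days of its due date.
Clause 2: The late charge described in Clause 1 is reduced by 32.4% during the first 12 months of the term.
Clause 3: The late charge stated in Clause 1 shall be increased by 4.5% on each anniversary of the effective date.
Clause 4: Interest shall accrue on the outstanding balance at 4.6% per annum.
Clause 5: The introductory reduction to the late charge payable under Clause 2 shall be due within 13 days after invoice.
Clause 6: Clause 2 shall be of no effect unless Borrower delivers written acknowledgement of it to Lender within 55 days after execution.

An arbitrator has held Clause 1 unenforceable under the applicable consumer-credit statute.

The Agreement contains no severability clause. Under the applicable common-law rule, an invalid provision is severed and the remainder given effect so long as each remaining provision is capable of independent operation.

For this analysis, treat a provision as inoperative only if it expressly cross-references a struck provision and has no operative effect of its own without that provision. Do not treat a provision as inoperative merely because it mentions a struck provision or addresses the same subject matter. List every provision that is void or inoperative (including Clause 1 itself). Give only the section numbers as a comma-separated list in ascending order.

Clause 1 is struck. The whole of Clause 2 is the introductory reduction to the late charge, defined by reference to Clause 1, so Clause 2 cannot stand once Clause 1 is removed. The whole of Clause 3 is the escalation of the late charge, defined by reference to Clause 1, so Clause 3 cannot stand once Clause 1 is removed. Clause 5 does nothing except set the payment deadline for the introductory reduction to the late charge by reference to Clause 2; with Clause 2 gone it has no independent effect and is inoperative. Clause 6 operates only by reference to Clause 2, so it falls with Clause 2. With no severability clause, the stated default rule severs what cannot stand and enforces each remaining provision that can operate on its own. Only Clause 4 remains in effect.

1, 2, 3, 5, 6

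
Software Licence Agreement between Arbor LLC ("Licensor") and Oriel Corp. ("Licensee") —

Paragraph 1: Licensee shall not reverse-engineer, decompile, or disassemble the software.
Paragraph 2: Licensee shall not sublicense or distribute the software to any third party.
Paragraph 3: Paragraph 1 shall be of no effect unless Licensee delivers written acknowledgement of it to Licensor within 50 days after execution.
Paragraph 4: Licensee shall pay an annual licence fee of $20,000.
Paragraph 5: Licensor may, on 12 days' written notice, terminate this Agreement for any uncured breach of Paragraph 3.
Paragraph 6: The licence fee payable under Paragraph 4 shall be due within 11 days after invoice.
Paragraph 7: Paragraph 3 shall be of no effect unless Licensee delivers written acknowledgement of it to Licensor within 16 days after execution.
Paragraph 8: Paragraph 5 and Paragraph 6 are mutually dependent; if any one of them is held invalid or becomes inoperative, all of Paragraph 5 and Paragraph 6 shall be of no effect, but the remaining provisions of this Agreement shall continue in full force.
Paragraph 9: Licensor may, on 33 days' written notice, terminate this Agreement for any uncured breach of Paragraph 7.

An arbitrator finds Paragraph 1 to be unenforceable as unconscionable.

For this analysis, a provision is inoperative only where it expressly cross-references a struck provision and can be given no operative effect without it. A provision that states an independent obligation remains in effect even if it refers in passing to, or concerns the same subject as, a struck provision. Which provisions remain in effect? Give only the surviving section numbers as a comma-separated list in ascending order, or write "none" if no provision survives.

Paragraph 1 is struck. Paragraph 3 has no operative effect of its own apart from Paragraph 1 and is therefore inoperative. Paragraph 5 merely fixes the termination right for breach of Paragraph 3; with Paragraph 3 gone it has nothing to operate on and falls away. Paragraph 7 has no operative effect of its own apart from Paragraph 3 and is therefore inoperative. The only function of Paragraph 9 is the termination right for breach of Paragraph 7, so it cannot stand once Paragraph 7 is removed. Paragraph 8 declares Paragraph 5 and Paragraph 6 mutually dependent; since one of them has fallen, all of them are of no effect. That brings down Paragraph 6 as well. The remainder continues in force under Paragraph 8. Paragraph 2, Paragraph 4, and Paragraph 8 remain in effect.

2, 4, 8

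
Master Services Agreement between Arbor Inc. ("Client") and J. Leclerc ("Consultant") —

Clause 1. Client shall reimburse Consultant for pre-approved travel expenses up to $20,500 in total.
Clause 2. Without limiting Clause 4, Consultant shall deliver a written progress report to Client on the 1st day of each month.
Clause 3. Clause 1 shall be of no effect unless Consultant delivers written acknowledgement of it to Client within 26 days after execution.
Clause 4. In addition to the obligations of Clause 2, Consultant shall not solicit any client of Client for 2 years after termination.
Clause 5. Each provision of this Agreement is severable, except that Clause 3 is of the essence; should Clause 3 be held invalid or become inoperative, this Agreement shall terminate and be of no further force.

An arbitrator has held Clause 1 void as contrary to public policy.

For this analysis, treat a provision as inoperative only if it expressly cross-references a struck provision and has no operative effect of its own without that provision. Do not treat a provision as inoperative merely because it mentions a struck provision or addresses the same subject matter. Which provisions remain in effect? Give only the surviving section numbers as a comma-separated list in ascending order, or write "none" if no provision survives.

none

Clause 1 is struck. The only function of Clause 3 is the acknowledgement condition for Clause 1, so it cannot stand once Clause 1 is removed. Clause 5 makes Clause 3 an essential term, and Clause 3 has been rendered inoperative by the cascade; under Clause 5, the entire Agreement is therefore void. No provision of the Agreement survives.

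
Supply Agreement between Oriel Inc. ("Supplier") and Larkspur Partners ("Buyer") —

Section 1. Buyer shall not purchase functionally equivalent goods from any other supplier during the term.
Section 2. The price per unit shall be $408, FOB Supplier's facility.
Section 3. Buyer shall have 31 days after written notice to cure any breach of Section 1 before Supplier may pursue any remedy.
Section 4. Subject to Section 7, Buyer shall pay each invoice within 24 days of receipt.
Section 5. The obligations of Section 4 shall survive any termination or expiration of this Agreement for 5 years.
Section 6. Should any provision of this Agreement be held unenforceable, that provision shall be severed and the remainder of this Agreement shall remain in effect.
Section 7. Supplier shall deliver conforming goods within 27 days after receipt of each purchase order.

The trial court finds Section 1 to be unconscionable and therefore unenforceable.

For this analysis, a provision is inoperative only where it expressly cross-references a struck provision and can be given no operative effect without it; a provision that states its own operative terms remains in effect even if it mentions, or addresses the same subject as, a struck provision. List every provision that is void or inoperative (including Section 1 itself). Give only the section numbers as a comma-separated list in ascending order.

Section 1 is struck. Section 3 merely fixes the cure period for breach of Section 1; with Section 1 gone it has nothing to operate on and falls away. Under the severability clause in Section 6, the remaining provisions continue in force. That leaves Section 2, Section 4, Section 5, Section 6, and Section 7 in effect.

1, 3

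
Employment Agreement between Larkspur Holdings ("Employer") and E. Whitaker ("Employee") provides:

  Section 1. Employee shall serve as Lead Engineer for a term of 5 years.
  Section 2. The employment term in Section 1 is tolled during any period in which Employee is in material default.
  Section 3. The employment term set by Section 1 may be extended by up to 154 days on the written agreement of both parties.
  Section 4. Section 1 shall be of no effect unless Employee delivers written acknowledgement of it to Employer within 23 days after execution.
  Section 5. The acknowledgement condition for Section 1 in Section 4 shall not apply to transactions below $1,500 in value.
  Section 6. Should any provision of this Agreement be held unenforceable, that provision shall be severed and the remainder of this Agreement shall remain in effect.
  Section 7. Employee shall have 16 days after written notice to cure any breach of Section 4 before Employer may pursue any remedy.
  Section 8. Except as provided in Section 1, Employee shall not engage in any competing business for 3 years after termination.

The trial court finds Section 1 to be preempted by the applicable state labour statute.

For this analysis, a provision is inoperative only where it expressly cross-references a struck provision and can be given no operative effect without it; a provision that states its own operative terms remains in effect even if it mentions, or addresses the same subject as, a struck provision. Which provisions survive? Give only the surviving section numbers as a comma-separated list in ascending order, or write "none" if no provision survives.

6, 8

Section 1 is struck. The whole of Section 2 is the tolling of the employment term, defined by reference to Section 1, so Section 2 cannot stand once Section 1 is removed. The whole of Section 3 is the extension of the employment term, defined by reference to Section 1, so Section 3 cannot stand once Section 1 is removed. Section 4 operates only by reference to Section 1, so it falls with Section 1. The whole of Section 5 is the carve-out from the acknowledgement condition for Section 1, defined by reference to Section 4, so Section 5 cannot stand once Section 4 is removed. Section 7 operates only by reference to Section 4, so it falls with Section 4. Although Section 8 refers to Section 1, its operative terms do not depend on Section 1, so it remains in effect. Section 6 is a severability clause and preserves every provision that can still be given independent effect. That leaves Section 6 and Section 8 in effect.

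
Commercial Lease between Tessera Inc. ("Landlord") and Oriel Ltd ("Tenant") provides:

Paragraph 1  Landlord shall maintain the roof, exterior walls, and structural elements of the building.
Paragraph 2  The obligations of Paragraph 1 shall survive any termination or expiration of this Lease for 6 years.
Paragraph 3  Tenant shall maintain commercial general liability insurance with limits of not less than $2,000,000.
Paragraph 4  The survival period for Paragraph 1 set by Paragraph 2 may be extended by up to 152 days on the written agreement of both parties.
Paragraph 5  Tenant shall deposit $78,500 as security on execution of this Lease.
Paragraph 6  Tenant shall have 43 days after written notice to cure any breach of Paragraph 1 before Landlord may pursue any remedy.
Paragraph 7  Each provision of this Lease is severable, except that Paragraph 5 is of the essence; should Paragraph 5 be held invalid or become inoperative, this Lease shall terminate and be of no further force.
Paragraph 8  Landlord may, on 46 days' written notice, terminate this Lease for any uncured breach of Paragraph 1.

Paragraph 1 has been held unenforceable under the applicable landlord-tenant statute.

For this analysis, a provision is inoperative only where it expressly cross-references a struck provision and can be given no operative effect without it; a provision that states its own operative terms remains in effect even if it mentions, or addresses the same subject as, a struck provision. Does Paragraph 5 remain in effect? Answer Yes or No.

Yes

Paragraph 1 is struck. Paragraph 2 has no operative effect of its own apart from Paragraph 1 and is therefore inoperative. The only function of Paragraph 6 is the cure period for breach of Paragraph 1, so it cannot stand once Paragraph 1 is removed. The only function of Paragraph 8 is the termination right for breach of Paragraph 1, so it cannot stand once Paragraph 1 is removed. Paragraph 4 has no operative effect of its own apart from Paragraph 2 and is therefore inoperative. Paragraph 7 makes Paragraph 5 an essential term, but Paragraph 5 is unaffected, so the severability proviso in Paragraph 7 preserves the remaining provisions. That leaves Paragraph 3, Paragraph 5, and Paragraph 7 in effect. Paragraph 5 is among the surviving provisions, so the answer is yes.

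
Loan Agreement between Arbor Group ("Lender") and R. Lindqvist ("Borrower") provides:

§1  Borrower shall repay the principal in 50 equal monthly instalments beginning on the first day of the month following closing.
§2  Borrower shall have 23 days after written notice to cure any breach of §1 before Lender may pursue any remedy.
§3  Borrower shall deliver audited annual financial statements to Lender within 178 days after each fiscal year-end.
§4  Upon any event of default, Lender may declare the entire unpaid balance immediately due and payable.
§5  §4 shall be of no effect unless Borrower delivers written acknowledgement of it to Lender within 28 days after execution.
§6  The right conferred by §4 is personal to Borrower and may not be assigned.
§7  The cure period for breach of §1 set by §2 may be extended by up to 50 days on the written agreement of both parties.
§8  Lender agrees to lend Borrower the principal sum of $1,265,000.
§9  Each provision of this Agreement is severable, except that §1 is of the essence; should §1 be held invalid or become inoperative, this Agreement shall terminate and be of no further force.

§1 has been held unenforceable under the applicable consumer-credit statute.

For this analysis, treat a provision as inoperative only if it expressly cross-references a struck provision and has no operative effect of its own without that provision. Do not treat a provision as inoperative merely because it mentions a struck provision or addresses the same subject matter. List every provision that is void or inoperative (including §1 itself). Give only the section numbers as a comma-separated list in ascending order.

§1 is struck. §2 has no operative effect of its own apart from §1 and is therefore inoperative. §7 has no operative effect of its own apart from §2 and is therefore inoperative. §9 makes §1 an essential term, and §1 is the provision held invalid; under §9, the entire Agreement is therefore void. No provision of the Agreement survives.

1, 2, 3, 4, 5, 6, 7, 8, 9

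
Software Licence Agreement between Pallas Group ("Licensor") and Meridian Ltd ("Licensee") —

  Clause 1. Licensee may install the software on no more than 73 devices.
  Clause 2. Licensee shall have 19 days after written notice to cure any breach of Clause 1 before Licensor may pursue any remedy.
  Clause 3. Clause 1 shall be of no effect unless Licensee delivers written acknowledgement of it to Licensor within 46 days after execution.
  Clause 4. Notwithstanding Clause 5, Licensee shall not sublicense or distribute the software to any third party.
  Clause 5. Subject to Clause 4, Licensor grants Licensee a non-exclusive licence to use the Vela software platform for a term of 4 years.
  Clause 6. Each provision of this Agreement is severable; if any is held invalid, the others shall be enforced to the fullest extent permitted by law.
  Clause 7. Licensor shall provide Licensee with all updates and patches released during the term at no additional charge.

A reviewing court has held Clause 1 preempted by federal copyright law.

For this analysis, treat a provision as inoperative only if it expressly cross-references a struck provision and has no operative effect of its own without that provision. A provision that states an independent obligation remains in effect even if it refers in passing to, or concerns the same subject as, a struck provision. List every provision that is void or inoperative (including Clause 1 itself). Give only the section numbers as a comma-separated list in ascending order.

1, 2, 3

Clause 1 is struck. Clause 2 operates only by reference to Clause 1, so it falls with Clause 1. The only function of Clause 3 is the acknowledgement condition for Clause 1, so it cannot stand once Clause 1 is removed. Under the severability clause in Clause 6, the remaining provisions continue in force. The provisions still in force are Clause 4, Clause 5, Clause 6, and Clause 7.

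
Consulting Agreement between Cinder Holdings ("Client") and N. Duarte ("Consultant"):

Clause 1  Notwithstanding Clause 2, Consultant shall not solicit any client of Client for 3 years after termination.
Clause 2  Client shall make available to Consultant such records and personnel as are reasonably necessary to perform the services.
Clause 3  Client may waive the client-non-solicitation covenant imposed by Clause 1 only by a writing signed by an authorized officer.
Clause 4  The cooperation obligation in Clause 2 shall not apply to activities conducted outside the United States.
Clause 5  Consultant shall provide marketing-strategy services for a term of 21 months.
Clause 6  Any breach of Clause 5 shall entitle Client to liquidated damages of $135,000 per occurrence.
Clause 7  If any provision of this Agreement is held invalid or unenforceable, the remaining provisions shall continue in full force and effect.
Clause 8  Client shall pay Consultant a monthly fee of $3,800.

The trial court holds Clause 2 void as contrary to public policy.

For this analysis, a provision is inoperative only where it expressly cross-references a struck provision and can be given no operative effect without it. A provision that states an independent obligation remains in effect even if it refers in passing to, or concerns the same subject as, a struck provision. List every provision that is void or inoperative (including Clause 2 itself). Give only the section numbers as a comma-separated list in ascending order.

2, 4

Clause 2 is struck. Clause 4 has no operative effect of its own apart from Clause 2 and is therefore inoperative. Although Clause 1 refers to Clause 2, its operative terms do not depend on Clause 2, so it remains in effect. Under the severability clause in Clause 7, the remaining provisions continue in force. That leaves Clause 1, Clause 3, Clause 5, Clause 6, Clause 7, and Clause 8 in effect.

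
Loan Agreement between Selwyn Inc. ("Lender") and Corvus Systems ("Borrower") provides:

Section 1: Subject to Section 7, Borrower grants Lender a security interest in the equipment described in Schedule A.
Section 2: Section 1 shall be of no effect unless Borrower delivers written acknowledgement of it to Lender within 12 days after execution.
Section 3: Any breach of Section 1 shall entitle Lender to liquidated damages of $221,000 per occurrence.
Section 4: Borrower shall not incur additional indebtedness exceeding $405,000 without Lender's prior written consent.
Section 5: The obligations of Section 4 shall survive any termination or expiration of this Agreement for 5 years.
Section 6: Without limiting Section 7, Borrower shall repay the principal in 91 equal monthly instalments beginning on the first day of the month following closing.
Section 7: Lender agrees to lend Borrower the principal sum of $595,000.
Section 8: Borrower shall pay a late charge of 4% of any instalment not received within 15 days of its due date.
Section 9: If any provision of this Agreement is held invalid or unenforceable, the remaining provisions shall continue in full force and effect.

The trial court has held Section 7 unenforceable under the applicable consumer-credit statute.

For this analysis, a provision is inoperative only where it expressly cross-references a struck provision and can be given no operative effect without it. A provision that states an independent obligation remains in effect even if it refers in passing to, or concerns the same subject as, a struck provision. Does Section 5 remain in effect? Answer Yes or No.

Section 7 is struck. Section 1 mentions Section 7 but its own obligation stands independently of Section 7, so Section 1 is not affected. Section 6 mentions Section 7 but its own obligation stands independently of Section 7, so Section 6 is not affected. No other provision's operative terms depend on Section 7. Under the severability clause in Section 9, the remaining provisions continue in force. The provisions still in force are Section 1, Section 2, Section 3, Section 4, Section 5, Section 6, Section 8, and Section 9. Section 5 is among the surviving provisions, so the answer is yes.

Yes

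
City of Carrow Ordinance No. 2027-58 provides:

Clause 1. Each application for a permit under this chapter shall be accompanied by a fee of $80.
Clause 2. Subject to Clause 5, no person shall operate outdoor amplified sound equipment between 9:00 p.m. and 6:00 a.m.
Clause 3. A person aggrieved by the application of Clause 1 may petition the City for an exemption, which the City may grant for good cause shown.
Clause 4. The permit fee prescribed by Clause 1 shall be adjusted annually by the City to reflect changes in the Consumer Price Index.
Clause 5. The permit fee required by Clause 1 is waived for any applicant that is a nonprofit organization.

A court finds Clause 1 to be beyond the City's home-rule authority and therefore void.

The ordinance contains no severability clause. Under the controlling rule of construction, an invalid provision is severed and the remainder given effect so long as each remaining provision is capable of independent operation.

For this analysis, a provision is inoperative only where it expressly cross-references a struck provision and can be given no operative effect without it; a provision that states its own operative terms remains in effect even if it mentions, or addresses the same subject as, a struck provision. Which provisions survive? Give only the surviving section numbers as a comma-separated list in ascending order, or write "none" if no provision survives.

Clause 1 is struck. Clause 3 has no operative effect of its own apart from Clause 1 and is therefore inoperative. Clause 4 has no operative effect of its own apart from Clause 1 and is therefore inoperative. Clause 5 has no operative effect of its own apart from Clause 1 and is therefore inoperative. Although Clause 2 refers to Clause 5, its operative terms do not depend on Clause 5, so it remains in effect. Under the stated default rule, only provisions that cannot operate independently fall away; the rest are enforced. Only Clause 2 remains in effect.

2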